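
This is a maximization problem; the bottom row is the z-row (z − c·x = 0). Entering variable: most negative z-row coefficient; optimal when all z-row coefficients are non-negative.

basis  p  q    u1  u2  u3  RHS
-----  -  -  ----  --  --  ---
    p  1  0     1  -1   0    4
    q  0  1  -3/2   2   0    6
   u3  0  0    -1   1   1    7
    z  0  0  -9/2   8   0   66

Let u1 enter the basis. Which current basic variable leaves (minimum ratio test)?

Column u1 entries and ratios — p: 4/1 = 4; q: -3/2 ≤ 0, skip; u3: -1 ≤ 0, skip.
Smallest ratio is 4 in the row of p, so p leaves.

p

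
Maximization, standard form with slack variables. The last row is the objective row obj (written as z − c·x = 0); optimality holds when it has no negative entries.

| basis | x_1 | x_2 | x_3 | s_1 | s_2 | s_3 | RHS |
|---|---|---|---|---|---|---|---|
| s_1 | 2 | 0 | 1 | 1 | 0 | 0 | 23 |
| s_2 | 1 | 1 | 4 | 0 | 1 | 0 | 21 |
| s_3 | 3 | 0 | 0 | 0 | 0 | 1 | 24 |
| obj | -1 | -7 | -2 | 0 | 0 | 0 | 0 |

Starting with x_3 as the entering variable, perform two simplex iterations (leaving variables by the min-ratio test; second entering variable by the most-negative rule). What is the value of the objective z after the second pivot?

Ratio test on column x_3 — row 1: 23/1 = 23; row 2: 21/4 = 21/4; row 3: entry 0 ≤ 0. Minimum is 21/4 at row 2 (s_2 leaves); pivot element 4.
Pivot on row 2; the obj-row RHS becomes 0 − (-2)·(21/4) = 21/2.
Next entering variable (most negative obj-row entry -13/2): x_2.
Ratio test on column x_2 — row 1: entry -1/4 ≤ 0; row 2: (21/4)/(1/4) = 21; row 3: entry 0 ≤ 0. Minimum is 21 at row 2 (x_3 leaves); pivot element 1/4.
After the second pivot the obj-row RHS is 21/2 − (-13/2)·21 = 147.

147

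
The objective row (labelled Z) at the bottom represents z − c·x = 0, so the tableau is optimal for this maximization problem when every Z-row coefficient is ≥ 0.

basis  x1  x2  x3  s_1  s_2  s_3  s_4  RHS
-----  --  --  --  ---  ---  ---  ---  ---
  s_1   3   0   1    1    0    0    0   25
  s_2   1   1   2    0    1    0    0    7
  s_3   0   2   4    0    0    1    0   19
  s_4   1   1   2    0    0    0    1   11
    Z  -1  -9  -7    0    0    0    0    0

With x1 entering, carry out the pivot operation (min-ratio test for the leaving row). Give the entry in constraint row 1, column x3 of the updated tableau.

Ratio test on column x1 — row 1: 25/3 = 25/3; row 2: 7/1 = 7; row 3: entry 0 ≤ 0; row 4: 11/1 = 11. Minimum is 7 at row 2 (s_2 leaves); pivot element 1.
Divide row 2 by 1; eliminate column x1 from the other rows.
Row 1 update in column x3: 1 − 3·2 = -5.

-5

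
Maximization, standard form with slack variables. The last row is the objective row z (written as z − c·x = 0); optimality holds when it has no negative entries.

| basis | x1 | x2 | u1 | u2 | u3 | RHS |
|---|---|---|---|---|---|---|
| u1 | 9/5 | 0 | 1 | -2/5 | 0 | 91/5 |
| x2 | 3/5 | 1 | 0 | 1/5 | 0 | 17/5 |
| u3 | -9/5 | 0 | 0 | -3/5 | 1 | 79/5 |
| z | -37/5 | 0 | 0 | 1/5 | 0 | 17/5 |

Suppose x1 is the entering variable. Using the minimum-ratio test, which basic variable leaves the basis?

x2

Column x1 entries and ratios — u1: (91/5)/(9/5) = 91/9; x2: (17/5)/(3/5) = 17/3; u3: -9/5 ≤ 0, skip.
Smallest ratio is 17/3 in the row of x2, so x2 leaves.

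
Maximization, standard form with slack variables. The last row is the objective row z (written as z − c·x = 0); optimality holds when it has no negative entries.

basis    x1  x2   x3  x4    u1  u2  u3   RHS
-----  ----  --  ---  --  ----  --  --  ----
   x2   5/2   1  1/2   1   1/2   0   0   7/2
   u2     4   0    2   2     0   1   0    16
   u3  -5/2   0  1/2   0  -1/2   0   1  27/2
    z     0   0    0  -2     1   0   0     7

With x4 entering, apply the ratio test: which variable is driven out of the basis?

x2

Column x4 entries and ratios — x2: (7/2)/1 = 7/2; u2: 16/2 = 8; u3: 0 ≤ 0, skip.
Smallest ratio is 7/2 in the row of x2, so x2 leaves.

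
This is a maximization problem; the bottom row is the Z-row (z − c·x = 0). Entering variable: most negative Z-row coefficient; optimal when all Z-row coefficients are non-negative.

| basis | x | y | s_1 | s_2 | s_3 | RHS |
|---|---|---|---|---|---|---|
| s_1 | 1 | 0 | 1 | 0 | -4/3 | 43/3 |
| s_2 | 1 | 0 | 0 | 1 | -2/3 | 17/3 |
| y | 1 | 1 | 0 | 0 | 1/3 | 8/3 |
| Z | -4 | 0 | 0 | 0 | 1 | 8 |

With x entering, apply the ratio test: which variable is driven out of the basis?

Column x entries and ratios — s_1: (43/3)/1 = 43/3; s_2: (17/3)/1 = 17/3; y: (8/3)/1 = 8/3.
Smallest ratio is 8/3 in the row of y, so y leaves.

y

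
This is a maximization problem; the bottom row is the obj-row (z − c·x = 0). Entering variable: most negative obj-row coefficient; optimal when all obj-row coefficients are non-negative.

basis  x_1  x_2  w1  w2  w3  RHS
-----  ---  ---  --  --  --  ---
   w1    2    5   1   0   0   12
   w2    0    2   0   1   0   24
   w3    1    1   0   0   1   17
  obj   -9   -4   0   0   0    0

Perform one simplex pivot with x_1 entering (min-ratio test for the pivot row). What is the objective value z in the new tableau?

54

Ratio test on column x_1 — row 1: 12/2 = 6; row 2: entry 0 ≤ 0; row 3: 17/1 = 17. Minimum is 6 at row 1 (w1 leaves); pivot element 2.
Pivot on row 1; the obj-row RHS becomes 0 − (-9)·6 = 54.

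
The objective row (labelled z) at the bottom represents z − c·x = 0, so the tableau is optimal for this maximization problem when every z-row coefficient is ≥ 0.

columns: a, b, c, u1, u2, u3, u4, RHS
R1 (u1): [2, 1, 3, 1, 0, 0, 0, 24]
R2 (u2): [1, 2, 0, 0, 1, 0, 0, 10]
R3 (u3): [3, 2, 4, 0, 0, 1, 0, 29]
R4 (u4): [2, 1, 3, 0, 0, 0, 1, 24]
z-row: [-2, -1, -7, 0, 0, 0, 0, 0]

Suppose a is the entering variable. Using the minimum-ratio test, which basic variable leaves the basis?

u3

Column a entries and ratios — u1: 24/2 = 12; u2: 10/1 = 10; u3: 29/3 = 29/3; u4: 24/2 = 12.
Smallest ratio is 29/3 in the row of u3, so u3 leaves.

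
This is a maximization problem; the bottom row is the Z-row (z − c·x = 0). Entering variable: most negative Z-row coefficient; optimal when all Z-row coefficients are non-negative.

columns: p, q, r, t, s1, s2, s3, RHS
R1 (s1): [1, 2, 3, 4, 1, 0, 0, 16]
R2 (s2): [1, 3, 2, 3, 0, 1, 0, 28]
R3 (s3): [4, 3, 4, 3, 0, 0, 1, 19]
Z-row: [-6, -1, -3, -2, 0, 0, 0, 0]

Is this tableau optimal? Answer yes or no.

no

The Z-row has a negative entry -6 in column p, so it is not optimal.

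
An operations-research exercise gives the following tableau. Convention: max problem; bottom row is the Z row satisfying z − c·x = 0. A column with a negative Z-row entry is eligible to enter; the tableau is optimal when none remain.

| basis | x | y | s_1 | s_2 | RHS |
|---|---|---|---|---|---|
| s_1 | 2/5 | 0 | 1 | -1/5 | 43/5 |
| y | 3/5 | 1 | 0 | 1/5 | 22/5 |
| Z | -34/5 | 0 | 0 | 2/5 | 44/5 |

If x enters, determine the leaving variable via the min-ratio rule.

y

Column x entries and ratios — s_1: (43/5)/(2/5) = 43/2; y: (22/5)/(3/5) = 22/3.
Smallest ratio is 22/3 in the row of y, so y leaves.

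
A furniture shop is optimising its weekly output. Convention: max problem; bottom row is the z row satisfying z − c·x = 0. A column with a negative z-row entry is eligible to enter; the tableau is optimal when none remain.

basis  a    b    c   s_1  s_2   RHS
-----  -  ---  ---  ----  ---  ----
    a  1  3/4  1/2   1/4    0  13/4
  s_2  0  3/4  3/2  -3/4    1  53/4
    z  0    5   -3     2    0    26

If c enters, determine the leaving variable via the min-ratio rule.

a

Column c entries and ratios — a: (13/4)/(1/2) = 13/2; s_2: (53/4)/(3/2) = 53/6.
Smallest ratio is 13/2 in the row of a, so a leaves.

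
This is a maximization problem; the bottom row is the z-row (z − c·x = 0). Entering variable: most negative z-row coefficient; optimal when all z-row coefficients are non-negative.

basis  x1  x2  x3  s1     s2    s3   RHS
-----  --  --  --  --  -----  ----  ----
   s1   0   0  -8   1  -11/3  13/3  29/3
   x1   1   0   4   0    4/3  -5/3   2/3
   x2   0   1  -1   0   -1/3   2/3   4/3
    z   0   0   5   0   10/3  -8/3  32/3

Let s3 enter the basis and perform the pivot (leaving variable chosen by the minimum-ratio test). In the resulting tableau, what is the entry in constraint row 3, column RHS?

Ratio test on column s3 — row 1: (29/3)/(13/3) = 29/13; row 2: entry -5/3 ≤ 0; row 3: (4/3)/(2/3) = 2. Minimum is 2 at row 3 (x2 leaves); pivot element 2/3.
Divide row 3 by 2/3; eliminate column s3 from the other rows.
In the new row 3, the RHS entry is the old entry divided by the pivot: (4/3)/(2/3) = 2.

2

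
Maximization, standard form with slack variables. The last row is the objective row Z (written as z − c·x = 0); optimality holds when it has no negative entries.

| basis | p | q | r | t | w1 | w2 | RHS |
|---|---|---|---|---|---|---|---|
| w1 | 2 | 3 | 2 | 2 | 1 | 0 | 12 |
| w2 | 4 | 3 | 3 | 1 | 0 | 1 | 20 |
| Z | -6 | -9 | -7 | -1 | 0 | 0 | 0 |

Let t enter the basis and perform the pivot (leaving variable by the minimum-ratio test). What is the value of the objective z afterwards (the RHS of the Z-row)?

Ratio test on column t — row 1: 12/2 = 6; row 2: 20/1 = 20. Minimum is 6 at row 1 (w1 leaves); pivot element 2.
Pivot on row 1; the Z-row RHS becomes 0 − (-1)·6 = 6.

6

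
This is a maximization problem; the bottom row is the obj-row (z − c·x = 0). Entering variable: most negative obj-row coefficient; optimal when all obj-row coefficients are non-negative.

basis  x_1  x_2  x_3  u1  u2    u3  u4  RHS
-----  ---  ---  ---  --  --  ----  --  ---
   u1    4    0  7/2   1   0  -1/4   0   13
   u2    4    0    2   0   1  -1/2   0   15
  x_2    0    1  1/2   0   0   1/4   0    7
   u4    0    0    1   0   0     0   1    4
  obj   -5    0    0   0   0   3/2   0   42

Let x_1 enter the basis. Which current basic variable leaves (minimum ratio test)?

u1

Column x_1 entries and ratios — u1: 13/4 = 13/4; u2: 15/4 = 15/4; x_2: 0 ≤ 0, skip; u4: 0 ≤ 0, skip.
Smallest ratio is 13/4 in the row of u1, so u1 leaves.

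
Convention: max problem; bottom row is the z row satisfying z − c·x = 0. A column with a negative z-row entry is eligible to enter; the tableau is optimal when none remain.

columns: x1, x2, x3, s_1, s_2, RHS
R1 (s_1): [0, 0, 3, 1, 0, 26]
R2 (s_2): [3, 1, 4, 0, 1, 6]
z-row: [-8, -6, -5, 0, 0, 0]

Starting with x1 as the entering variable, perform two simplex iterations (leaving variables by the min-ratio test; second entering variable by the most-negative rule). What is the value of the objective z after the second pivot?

36

Ratio test on column x1 — row 1: entry 0 ≤ 0; row 2: 6/3 = 2. Minimum is 2 at row 2 (s_2 leaves); pivot element 3.
Pivot on row 2; the z-row RHS becomes 0 − (-8)·2 = 16.
Next entering variable (most negative z-row entry -10/3): x2.
Ratio test on column x2 — row 1: entry 0 ≤ 0; row 2: 2/(1/3) = 6. Minimum is 6 at row 2 (x1 leaves); pivot element 1/3.
After the second pivot the z-row RHS is 16 − (-10/3)·6 = 36.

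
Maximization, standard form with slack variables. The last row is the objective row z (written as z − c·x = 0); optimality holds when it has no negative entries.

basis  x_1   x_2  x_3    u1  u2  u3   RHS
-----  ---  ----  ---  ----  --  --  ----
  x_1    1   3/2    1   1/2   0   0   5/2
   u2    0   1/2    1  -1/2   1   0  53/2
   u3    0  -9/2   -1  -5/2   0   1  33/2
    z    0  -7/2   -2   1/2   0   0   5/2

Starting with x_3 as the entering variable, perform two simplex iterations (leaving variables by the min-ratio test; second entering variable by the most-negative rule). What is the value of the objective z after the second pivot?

Ratio test on column x_3 — row 1: (5/2)/1 = 5/2; row 2: (53/2)/1 = 53/2; row 3: entry -1 ≤ 0. Minimum is 5/2 at row 1 (x_1 leaves); pivot element 1.
Pivot on row 1; the z-row RHS becomes 5/2 − (-2)·(5/2) = 15/2.
Next entering variable (most negative z-row entry -1/2): x_2.
Ratio test on column x_2 — row 1: (5/2)/(3/2) = 5/3; row 2: entry -1 ≤ 0; row 3: entry -3 ≤ 0. Minimum is 5/3 at row 1 (x_3 leaves); pivot element 3/2.
After the second pivot the z-row RHS is 15/2 − (-1/2)·(5/3) = 25/3.

25/3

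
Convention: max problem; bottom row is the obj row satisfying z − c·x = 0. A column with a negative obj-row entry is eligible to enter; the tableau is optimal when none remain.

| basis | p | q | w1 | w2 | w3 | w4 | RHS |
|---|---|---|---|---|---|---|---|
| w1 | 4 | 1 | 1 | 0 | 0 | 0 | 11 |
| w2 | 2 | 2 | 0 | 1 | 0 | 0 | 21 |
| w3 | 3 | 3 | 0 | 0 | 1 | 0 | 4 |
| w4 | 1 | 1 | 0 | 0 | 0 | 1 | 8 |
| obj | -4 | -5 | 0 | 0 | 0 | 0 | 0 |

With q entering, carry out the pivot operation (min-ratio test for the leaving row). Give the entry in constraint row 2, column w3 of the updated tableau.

-2/3

Ratio test on column q — row 1: 11/1 = 11; row 2: 21/2 = 21/2; row 3: 4/3 = 4/3; row 4: 8/1 = 8. Minimum is 4/3 at row 3 (w3 leaves); pivot element 3.
Divide row 3 by 3; eliminate column q from the other rows.
Row 2 update in column w3: 0 − 2·(1/3) = -2/3.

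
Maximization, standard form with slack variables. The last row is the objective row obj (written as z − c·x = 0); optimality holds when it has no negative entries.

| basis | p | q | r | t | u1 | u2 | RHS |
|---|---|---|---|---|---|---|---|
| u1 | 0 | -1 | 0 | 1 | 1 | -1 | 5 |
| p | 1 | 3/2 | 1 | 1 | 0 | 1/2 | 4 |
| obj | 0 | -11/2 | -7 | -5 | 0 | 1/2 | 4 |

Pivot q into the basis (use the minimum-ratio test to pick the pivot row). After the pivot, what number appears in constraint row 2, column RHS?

Ratio test on column q — row 1: entry -1 ≤ 0; row 2: 4/(3/2) = 8/3. Minimum is 8/3 at row 2 (p leaves); pivot element 3/2.
Divide row 2 by 3/2; eliminate column q from the other rows.
In the new row 2, the RHS entry is the old entry divided by the pivot: 4/(3/2) = 8/3.

8/3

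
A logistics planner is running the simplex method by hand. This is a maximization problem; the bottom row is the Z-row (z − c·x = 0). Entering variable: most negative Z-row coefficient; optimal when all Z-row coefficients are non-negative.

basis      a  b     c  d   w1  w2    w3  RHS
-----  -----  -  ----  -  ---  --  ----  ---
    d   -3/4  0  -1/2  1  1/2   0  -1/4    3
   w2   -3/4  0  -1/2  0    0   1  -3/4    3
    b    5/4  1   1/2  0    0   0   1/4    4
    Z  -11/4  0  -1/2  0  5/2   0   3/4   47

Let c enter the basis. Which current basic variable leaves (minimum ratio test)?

b

Column c entries and ratios — d: -1/2 ≤ 0, skip; w2: -1/2 ≤ 0, skip; b: 4/(1/2) = 8.
Smallest ratio is 8 in the row of b, so b leaves.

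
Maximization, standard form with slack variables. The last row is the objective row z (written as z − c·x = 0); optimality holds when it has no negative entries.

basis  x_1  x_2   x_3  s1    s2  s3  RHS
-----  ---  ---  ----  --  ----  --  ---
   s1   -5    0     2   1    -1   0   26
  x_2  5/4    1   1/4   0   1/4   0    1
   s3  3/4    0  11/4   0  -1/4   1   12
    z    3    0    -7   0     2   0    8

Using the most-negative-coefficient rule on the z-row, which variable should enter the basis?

Negative z-row entries: x_3: -7.
The most negative is -7 in column x_3, so x_3 enters.

x_3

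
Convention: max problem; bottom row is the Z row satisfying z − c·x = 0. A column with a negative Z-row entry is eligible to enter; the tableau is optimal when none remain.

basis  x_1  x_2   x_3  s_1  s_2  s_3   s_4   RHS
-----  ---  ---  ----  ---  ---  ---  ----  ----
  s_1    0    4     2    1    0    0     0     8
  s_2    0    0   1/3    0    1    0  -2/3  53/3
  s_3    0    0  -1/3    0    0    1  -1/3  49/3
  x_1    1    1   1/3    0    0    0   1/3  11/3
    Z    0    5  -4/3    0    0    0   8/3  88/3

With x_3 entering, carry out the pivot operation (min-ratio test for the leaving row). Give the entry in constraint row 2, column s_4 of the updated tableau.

-2/3

Ratio test on column x_3 — row 1: 8/2 = 4; row 2: (53/3)/(1/3) = 53; row 3: entry -1/3 ≤ 0; row 4: (11/3)/(1/3) = 11. Minimum is 4 at row 1 (s_1 leaves); pivot element 2.
Divide row 1 by 2; eliminate column x_3 from the other rows.
Row 2 update in column s_4: -2/3 − (1/3)·0 = -2/3.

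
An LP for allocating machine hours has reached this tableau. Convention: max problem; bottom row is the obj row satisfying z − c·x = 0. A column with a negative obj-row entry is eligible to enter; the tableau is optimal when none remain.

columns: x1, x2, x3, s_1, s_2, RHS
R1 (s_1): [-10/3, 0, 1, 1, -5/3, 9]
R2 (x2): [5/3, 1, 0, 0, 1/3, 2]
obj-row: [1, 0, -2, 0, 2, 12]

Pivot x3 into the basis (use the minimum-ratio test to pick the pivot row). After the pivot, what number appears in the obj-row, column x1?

Ratio test on column x3 — row 1: 9/1 = 9; row 2: entry 0 ≤ 0. Minimum is 9 at row 1 (s_1 leaves); pivot element 1.
Divide row 1 by 1; eliminate column x3 from the other rows.
obj-row update in column x1: 1 − (-2)·(-10/3) = -17/3.

-17/3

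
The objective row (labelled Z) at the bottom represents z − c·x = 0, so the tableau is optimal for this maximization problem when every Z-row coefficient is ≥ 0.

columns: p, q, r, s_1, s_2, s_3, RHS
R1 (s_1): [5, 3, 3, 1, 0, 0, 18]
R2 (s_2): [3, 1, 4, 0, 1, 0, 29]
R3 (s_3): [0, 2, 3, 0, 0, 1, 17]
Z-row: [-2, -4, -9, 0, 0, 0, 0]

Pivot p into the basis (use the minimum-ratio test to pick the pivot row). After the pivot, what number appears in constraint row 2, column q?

Ratio test on column p — row 1: 18/5 = 18/5; row 2: 29/3 = 29/3; row 3: entry 0 ≤ 0. Minimum is 18/5 at row 1 (s_1 leaves); pivot element 5.
Divide row 1 by 5; eliminate column p from the other rows.
Row 2 update in column q: 1 − 3·(3/5) = -4/5.

-4/5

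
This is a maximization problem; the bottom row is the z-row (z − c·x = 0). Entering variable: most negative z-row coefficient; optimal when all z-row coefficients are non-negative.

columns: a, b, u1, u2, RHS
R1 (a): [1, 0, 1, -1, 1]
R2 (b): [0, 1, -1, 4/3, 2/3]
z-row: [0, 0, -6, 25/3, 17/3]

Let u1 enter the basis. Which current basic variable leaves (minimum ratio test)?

Column u1 entries and ratios — a: 1/1 = 1; b: -1 ≤ 0, skip.
Smallest ratio is 1 in the row of a, so a leaves.

a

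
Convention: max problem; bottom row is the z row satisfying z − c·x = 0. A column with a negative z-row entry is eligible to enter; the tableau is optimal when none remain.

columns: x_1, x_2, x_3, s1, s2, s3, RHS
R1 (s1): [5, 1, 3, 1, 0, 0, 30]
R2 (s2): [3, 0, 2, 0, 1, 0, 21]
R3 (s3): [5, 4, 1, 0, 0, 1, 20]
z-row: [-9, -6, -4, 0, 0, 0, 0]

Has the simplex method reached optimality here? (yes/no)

no

The z-row has a negative entry -9 in column x_1, so it is not optimal.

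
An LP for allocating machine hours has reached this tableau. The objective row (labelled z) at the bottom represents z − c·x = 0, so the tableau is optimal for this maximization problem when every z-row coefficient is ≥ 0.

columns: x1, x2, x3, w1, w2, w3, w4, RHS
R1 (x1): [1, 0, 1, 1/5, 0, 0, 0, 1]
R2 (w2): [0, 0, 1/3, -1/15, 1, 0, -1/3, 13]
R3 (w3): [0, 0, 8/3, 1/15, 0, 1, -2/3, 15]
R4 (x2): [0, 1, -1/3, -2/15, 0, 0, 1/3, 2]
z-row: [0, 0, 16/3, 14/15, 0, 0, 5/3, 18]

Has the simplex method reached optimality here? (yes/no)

yes

Every z-row coefficient is ≥ 0, so the tableau is optimal.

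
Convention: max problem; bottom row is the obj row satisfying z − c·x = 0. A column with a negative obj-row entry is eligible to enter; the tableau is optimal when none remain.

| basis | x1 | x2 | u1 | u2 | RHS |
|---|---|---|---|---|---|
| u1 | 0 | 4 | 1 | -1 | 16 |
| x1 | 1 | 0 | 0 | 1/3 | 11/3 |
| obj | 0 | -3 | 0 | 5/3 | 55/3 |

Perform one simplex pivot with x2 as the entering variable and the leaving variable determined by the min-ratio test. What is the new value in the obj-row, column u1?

Ratio test on column x2 — row 1: 16/4 = 4; row 2: entry 0 ≤ 0. Minimum is 4 at row 1 (u1 leaves); pivot element 4.
Divide row 1 by 4; eliminate column x2 from the other rows.
obj-row update in column u1: 0 − (-3)·(1/4) = 3/4.

3/4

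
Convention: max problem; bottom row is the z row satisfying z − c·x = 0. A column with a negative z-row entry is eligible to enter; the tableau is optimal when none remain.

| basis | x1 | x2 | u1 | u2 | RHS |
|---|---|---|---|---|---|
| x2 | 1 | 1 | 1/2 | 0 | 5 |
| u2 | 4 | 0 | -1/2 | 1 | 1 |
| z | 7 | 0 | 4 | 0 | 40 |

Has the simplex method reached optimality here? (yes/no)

Every z-row coefficient is ≥ 0, so the tableau is optimal.

yes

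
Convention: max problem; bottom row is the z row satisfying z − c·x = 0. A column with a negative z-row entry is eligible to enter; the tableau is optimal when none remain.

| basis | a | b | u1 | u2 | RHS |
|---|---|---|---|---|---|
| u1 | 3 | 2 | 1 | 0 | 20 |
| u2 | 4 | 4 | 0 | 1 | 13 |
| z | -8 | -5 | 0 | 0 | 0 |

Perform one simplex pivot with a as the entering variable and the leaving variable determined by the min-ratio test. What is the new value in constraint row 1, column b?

-1

Ratio test on column a — row 1: 20/3 = 20/3; row 2: 13/4 = 13/4. Minimum is 13/4 at row 2 (u2 leaves); pivot element 4.
Divide row 2 by 4; eliminate column a from the other rows.
Row 1 update in column b: 2 − 3·1 = -1.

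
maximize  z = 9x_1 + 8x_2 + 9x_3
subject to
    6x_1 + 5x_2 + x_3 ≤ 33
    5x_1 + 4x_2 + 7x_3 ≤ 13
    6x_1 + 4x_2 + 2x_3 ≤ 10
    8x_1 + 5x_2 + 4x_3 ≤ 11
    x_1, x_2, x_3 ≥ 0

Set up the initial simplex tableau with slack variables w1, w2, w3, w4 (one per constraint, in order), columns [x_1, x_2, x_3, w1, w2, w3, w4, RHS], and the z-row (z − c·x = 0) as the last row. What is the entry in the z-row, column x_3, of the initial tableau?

The z-row carries the negated objective coefficients: the x_3 entry is -9.

-9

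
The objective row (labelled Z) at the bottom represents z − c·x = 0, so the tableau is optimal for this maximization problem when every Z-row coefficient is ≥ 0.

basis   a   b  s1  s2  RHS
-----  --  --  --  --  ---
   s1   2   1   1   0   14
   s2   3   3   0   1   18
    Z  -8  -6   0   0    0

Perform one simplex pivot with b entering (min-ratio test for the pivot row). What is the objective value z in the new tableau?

Ratio test on column b — row 1: 14/1 = 14; row 2: 18/3 = 6. Minimum is 6 at row 2 (s2 leaves); pivot element 3.
Pivot on row 2; the Z-row RHS becomes 0 − (-6)·6 = 36.

36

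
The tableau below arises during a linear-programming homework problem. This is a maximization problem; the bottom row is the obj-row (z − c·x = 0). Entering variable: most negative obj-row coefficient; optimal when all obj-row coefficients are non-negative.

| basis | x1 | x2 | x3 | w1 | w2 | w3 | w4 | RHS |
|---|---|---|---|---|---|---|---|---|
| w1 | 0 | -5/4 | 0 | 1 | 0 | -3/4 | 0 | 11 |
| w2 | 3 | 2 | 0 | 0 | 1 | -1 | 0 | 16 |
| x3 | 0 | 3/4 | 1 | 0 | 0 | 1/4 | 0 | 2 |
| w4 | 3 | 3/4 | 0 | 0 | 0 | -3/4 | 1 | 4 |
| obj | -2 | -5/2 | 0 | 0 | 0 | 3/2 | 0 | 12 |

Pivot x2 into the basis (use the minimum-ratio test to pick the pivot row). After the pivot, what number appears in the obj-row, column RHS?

Ratio test on column x2 — row 1: entry -5/4 ≤ 0; row 2: 16/2 = 8; row 3: 2/(3/4) = 8/3; row 4: 4/(3/4) = 16/3. Minimum is 8/3 at row 3 (x3 leaves); pivot element 3/4.
Divide row 3 by 3/4; eliminate column x2 from the other rows.
obj-row update in column RHS: 12 − (-5/2)·(8/3) = 56/3.

56/3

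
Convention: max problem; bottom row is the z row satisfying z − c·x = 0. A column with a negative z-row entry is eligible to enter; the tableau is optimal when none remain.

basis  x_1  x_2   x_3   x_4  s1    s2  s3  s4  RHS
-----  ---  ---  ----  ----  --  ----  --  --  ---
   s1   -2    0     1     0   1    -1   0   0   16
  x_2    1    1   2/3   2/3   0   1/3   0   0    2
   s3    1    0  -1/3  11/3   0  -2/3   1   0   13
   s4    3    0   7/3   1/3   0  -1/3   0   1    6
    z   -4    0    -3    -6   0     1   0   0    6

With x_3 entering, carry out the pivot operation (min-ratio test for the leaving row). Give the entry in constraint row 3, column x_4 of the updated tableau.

Ratio test on column x_3 — row 1: 16/1 = 16; row 2: 2/(2/3) = 3; row 3: entry -1/3 ≤ 0; row 4: 6/(7/3) = 18/7. Minimum is 18/7 at row 4 (s4 leaves); pivot element 7/3.
Divide row 4 by 7/3; eliminate column x_3 from the other rows.
Row 3 update in column x_4: 11/3 − (-1/3)·(1/7) = 26/7.

26/7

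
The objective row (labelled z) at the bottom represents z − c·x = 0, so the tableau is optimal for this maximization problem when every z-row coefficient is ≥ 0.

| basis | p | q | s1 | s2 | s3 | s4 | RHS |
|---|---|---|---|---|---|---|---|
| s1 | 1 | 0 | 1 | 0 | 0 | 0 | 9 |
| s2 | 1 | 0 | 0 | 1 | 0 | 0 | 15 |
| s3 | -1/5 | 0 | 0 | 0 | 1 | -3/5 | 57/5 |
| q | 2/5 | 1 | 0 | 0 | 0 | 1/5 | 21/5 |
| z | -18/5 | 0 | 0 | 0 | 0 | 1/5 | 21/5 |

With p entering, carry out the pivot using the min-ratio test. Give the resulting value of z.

Ratio test on column p — row 1: 9/1 = 9; row 2: 15/1 = 15; row 3: entry -1/5 ≤ 0; row 4: (21/5)/(2/5) = 21/2. Minimum is 9 at row 1 (s1 leaves); pivot element 1.
Pivot on row 1; the z-row RHS becomes 21/5 − (-18/5)·9 = 183/5.

183/5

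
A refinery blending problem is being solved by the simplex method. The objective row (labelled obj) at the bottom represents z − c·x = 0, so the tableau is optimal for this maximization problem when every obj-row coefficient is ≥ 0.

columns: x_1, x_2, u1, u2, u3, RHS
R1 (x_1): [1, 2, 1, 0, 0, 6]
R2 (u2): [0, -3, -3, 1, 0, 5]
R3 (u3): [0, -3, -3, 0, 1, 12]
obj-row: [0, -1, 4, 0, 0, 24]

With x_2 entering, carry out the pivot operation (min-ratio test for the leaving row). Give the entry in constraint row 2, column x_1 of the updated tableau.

3/2

Ratio test on column x_2 — row 1: 6/2 = 3; row 2: entry -3 ≤ 0; row 3: entry -3 ≤ 0. Minimum is 3 at row 1 (x_1 leaves); pivot element 2.
Divide row 1 by 2; eliminate column x_2 from the other rows.
Row 2 update in column x_1: 0 − (-3)·(1/2) = 3/2.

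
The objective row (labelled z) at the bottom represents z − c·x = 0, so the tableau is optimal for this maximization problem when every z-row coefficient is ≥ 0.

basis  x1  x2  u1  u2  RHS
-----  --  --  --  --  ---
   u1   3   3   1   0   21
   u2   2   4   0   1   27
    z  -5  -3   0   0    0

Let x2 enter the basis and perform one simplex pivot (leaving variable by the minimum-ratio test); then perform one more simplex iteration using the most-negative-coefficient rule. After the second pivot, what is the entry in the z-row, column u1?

Ratio test on column x2 — row 1: 21/3 = 7; row 2: 27/4 = 27/4. Minimum is 27/4 at row 2 (u2 leaves); pivot element 4.
Divide row 2 by 4; eliminate column x2 from the other rows.
Second iteration: most negative z-row entry is -7/2 in column x1, so x1 enters.
Ratio test on column x1 — row 1: (3/4)/(3/2) = 1/2; row 2: (27/4)/(1/2) = 27/2. Minimum is 1/2 at row 1 (u1 leaves); pivot element 3/2.
Divide row 1 by 3/2; eliminate column x1 from the other rows.
After both pivots, the entry at the z-row, column u1 is 7/3.

7/3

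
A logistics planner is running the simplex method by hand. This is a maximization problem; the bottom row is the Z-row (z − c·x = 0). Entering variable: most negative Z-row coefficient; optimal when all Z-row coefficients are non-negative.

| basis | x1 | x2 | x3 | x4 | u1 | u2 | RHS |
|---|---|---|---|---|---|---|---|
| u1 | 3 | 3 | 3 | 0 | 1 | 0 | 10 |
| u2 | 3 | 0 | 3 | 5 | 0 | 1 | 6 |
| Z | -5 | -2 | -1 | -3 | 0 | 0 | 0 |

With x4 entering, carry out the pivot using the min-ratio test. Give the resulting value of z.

18/5

Ratio test on column x4 — row 1: entry 0 ≤ 0; row 2: 6/5 = 6/5. Minimum is 6/5 at row 2 (u2 leaves); pivot element 5.
Pivot on row 2; the Z-row RHS becomes 0 − (-3)·(6/5) = 18/5.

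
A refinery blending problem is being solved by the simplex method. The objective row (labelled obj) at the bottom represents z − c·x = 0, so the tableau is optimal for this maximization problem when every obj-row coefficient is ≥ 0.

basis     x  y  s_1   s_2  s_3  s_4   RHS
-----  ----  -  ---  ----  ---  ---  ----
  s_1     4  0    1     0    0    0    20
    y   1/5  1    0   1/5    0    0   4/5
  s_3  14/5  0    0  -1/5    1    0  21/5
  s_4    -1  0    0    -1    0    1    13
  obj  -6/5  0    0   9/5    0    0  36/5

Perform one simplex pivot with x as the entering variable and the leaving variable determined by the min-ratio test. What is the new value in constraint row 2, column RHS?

1/2

Ratio test on column x — row 1: 20/4 = 5; row 2: (4/5)/(1/5) = 4; row 3: (21/5)/(14/5) = 3/2; row 4: entry -1 ≤ 0. Minimum is 3/2 at row 3 (s_3 leaves); pivot element 14/5.
Divide row 3 by 14/5; eliminate column x from the other rows.
Row 2 update in column RHS: 4/5 − (1/5)·(3/2) = 1/2.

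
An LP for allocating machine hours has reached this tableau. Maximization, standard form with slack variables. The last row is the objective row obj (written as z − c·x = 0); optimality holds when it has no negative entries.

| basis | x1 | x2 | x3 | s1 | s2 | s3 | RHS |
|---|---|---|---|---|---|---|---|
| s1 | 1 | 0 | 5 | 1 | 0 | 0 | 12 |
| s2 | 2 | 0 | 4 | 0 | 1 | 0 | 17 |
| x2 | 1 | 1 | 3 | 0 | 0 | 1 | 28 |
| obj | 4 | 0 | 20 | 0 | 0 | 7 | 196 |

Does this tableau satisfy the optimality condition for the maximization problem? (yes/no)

yes

Every obj-row coefficient is ≥ 0, so the tableau is optimal.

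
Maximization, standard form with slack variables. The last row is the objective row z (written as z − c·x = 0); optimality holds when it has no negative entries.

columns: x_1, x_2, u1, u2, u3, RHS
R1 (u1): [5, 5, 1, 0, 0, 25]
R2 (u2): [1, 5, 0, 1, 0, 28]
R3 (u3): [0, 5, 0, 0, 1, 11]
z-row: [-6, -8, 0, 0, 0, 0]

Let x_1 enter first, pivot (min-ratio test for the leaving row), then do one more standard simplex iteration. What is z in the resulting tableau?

Ratio test on column x_1 — row 1: 25/5 = 5; row 2: 28/1 = 28; row 3: entry 0 ≤ 0. Minimum is 5 at row 1 (u1 leaves); pivot element 5.
Pivot on row 1; the z-row RHS becomes 0 − (-6)·5 = 30.
Next entering variable (most negative z-row entry -2): x_2.
Ratio test on column x_2 — row 1: 5/1 = 5; row 2: 23/4 = 23/4; row 3: 11/5 = 11/5. Minimum is 11/5 at row 3 (u3 leaves); pivot element 5.
After the second pivot the z-row RHS is 30 − (-2)·(11/5) = 172/5.

172/5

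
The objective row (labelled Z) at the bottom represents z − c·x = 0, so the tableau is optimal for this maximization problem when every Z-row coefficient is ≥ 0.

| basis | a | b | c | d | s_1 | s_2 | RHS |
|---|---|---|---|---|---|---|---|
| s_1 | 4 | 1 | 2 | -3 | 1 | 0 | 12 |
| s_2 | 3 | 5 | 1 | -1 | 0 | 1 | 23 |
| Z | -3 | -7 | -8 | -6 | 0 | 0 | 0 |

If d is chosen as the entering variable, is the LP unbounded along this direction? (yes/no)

Every constraint-row entry in column d is ≤ 0, so increasing d is unbounded.

yes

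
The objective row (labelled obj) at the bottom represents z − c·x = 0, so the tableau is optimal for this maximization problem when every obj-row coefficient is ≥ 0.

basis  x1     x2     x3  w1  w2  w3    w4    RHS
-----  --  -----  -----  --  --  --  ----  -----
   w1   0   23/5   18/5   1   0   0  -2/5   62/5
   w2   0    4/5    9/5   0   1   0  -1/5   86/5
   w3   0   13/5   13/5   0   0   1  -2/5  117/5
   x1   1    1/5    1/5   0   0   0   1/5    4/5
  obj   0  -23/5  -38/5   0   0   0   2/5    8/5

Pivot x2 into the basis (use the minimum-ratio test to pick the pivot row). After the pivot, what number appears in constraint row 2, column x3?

27/23

Ratio test on column x2 — row 1: (62/5)/(23/5) = 62/23; row 2: (86/5)/(4/5) = 43/2; row 3: (117/5)/(13/5) = 9; row 4: (4/5)/(1/5) = 4. Minimum is 62/23 at row 1 (w1 leaves); pivot element 23/5.
Divide row 1 by 23/5; eliminate column x2 from the other rows.
Row 2 update in column x3: 9/5 − (4/5)·(18/23) = 27/23.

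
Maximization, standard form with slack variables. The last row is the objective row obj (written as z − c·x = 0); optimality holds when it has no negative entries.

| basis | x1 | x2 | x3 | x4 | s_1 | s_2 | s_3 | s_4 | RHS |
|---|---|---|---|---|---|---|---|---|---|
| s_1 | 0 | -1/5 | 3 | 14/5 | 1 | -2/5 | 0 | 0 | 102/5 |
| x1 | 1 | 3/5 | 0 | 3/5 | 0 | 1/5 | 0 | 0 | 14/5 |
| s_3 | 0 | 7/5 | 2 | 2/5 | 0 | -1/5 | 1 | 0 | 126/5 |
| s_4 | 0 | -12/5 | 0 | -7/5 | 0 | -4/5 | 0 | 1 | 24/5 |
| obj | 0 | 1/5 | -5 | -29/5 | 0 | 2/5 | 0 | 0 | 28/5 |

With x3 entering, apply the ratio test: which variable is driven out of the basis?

s_1

Column x3 entries and ratios — s_1: (102/5)/3 = 34/5; x1: 0 ≤ 0, skip; s_3: (126/5)/2 = 63/5; s_4: 0 ≤ 0, skip.
Smallest ratio is 34/5 in the row of s_1, so s_1 leaves.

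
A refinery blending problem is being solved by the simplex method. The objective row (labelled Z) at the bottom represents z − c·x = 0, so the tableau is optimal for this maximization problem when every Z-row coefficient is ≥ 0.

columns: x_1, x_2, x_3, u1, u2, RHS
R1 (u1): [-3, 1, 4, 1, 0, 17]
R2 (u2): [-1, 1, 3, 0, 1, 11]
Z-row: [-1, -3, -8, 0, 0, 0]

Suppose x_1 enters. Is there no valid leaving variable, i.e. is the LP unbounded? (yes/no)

yes

Every constraint-row entry in column x_1 is ≤ 0, so increasing x_1 is unbounded.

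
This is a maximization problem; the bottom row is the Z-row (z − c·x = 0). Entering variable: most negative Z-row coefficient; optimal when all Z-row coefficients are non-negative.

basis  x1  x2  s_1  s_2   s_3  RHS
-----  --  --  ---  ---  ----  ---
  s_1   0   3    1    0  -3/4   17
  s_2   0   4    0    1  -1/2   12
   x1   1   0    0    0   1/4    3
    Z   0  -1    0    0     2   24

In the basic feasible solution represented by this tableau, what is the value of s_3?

0

s_3 is not in the basis, so in the current basic feasible solution s_3 = 0.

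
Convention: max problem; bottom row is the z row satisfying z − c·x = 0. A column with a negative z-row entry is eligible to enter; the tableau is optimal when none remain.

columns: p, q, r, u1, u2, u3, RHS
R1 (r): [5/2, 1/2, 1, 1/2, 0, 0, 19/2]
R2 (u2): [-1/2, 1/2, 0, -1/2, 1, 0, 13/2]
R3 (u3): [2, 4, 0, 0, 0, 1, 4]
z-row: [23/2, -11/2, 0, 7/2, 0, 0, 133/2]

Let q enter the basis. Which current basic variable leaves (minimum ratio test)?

Column q entries and ratios — r: (19/2)/(1/2) = 19; u2: (13/2)/(1/2) = 13; u3: 4/4 = 1.
Smallest ratio is 1 in the row of u3, so u3 leaves.

u3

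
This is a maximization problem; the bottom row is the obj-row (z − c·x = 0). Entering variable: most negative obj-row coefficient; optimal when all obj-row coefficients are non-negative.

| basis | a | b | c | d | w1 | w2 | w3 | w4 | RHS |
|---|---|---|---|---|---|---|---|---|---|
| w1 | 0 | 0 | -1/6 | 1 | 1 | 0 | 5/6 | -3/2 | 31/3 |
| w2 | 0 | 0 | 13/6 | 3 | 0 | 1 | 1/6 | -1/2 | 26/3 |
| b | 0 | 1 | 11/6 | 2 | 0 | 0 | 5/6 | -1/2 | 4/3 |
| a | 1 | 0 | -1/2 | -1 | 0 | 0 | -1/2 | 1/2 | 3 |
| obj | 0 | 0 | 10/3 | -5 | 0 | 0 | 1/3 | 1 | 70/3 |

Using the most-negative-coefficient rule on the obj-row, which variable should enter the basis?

d

Negative obj-row entries: d: -5.
The most negative is -5 in column d, so d enters.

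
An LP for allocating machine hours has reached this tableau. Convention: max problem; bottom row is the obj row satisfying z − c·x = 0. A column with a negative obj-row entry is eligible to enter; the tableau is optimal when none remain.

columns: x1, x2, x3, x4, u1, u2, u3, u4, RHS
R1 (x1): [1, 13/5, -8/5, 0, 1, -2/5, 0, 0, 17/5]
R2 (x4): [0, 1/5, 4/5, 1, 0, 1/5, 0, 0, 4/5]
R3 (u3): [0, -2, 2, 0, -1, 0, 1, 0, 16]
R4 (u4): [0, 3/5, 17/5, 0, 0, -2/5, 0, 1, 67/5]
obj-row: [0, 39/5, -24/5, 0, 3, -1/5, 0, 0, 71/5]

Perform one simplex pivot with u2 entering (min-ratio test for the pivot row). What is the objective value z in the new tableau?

15

Ratio test on column u2 — row 1: entry -2/5 ≤ 0; row 2: (4/5)/(1/5) = 4; row 3: entry 0 ≤ 0; row 4: entry -2/5 ≤ 0. Minimum is 4 at row 2 (x4 leaves); pivot element 1/5.
Pivot on row 2; the obj-row RHS becomes 71/5 − (-1/5)·4 = 15.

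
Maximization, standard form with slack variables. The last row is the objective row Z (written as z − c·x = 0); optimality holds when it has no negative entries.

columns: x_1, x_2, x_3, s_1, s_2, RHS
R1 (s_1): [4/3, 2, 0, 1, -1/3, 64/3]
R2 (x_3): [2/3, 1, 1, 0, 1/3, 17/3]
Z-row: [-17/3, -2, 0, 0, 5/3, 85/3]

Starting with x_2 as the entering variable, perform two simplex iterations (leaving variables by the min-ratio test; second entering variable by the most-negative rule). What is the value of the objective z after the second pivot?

153/2

Ratio test on column x_2 — row 1: (64/3)/2 = 32/3; row 2: (17/3)/1 = 17/3. Minimum is 17/3 at row 2 (x_3 leaves); pivot element 1.
Pivot on row 2; the Z-row RHS becomes 85/3 − (-2)·(17/3) = 119/3.
Next entering variable (most negative Z-row entry -13/3): x_1.
Ratio test on column x_1 — row 1: entry 0 ≤ 0; row 2: (17/3)/(2/3) = 17/2. Minimum is 17/2 at row 2 (x_2 leaves); pivot element 2/3.
After the second pivot the Z-row RHS is 119/3 − (-13/3)·(17/2) = 153/2.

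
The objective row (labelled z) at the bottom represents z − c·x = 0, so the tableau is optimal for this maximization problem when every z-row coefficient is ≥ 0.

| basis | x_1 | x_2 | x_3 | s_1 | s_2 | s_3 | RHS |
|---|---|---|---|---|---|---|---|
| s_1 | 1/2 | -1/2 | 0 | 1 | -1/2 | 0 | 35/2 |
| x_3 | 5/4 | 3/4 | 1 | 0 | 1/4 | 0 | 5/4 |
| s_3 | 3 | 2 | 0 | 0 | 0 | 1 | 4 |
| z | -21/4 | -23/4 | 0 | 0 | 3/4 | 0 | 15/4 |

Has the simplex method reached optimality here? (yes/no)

The z-row has a negative entry -23/4 in column x_2, so it is not optimal.

no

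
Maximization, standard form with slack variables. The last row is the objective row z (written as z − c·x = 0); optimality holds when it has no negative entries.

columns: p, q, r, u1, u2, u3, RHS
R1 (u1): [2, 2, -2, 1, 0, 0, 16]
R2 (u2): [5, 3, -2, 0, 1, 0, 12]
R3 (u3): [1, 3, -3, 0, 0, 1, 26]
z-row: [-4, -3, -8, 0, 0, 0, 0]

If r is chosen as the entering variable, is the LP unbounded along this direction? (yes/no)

yes

Every constraint-row entry in column r is ≤ 0, so increasing r is unbounded.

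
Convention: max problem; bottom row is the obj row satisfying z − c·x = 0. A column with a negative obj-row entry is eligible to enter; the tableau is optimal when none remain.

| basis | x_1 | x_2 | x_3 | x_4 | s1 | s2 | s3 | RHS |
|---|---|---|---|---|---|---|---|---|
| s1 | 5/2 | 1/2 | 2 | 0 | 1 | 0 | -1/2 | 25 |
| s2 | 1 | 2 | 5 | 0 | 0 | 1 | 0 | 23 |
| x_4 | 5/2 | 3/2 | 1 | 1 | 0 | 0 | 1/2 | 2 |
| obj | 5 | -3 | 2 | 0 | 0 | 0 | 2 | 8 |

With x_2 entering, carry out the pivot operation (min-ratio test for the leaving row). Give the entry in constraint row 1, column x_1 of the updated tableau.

Ratio test on column x_2 — row 1: 25/(1/2) = 50; row 2: 23/2 = 23/2; row 3: 2/(3/2) = 4/3. Minimum is 4/3 at row 3 (x_4 leaves); pivot element 3/2.
Divide row 3 by 3/2; eliminate column x_2 from the other rows.
Row 1 update in column x_1: 5/2 − (1/2)·(5/3) = 5/3.

5/3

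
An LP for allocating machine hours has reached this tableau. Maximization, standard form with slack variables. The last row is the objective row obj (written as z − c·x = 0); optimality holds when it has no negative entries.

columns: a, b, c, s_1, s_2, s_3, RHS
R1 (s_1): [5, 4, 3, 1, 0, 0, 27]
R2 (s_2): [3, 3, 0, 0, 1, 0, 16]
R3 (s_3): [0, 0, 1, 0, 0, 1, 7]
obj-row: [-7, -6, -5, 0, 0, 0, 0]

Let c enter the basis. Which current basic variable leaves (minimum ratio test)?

s_3

Column c entries and ratios — s_1: 27/3 = 9; s_2: 0 ≤ 0, skip; s_3: 7/1 = 7.
Smallest ratio is 7 in the row of s_3, so s_3 leaves.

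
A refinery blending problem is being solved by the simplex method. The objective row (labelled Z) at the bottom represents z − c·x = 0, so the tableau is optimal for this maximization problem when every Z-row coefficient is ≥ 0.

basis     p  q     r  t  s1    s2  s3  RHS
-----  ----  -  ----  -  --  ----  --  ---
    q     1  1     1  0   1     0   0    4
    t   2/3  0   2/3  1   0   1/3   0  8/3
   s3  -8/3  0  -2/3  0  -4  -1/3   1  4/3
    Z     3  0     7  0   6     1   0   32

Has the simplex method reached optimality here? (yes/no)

Every Z-row coefficient is ≥ 0, so the tableau is optimal.

yes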